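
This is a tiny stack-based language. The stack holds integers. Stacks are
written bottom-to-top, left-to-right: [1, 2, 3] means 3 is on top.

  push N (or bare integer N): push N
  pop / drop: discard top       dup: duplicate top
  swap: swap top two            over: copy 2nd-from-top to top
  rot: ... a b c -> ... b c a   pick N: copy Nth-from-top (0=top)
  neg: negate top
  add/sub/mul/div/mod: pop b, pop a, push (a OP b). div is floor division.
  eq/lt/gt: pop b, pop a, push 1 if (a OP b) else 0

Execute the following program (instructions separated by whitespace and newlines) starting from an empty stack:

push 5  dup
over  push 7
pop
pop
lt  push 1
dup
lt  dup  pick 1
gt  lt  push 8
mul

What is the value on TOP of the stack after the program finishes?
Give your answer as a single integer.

Answer: 0

Derivation:
After 'push 5': [5]
After 'dup': [5, 5]
After 'over': [5, 5, 5]
After 'push 7': [5, 5, 5, 7]
After 'pop': [5, 5, 5]
After 'pop': [5, 5]
After 'lt': [0]
After 'push 1': [0, 1]
After 'dup': [0, 1, 1]
After 'lt': [0, 0]
After 'dup': [0, 0, 0]
After 'pick 1': [0, 0, 0, 0]
After 'gt': [0, 0, 0]
After 'lt': [0, 0]
After 'push 8': [0, 0, 8]
After 'mul': [0, 0]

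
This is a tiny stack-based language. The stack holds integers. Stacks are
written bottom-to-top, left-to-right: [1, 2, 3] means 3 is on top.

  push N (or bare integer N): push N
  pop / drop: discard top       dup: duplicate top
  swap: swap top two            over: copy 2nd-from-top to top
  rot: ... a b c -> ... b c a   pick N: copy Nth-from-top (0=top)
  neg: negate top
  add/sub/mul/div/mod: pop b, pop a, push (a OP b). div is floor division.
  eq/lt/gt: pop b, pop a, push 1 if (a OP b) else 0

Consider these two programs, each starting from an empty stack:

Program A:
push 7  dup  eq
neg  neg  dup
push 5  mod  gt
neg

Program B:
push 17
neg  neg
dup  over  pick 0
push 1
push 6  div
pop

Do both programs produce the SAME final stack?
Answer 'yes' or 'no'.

Program A trace:
  After 'push 7': [7]
  After 'dup': [7, 7]
  After 'eq': [1]
  After 'neg': [-1]
  After 'neg': [1]
  After 'dup': [1, 1]
  After 'push 5': [1, 1, 5]
  After 'mod': [1, 1]
  After 'gt': [0]
  After 'neg': [0]
Program A final stack: [0]

Program B trace:
  After 'push 17': [17]
  After 'neg': [-17]
  After 'neg': [17]
  After 'dup': [17, 17]
  After 'over': [17, 17, 17]
  After 'pick 0': [17, 17, 17, 17]
  After 'push 1': [17, 17, 17, 17, 1]
  After 'push 6': [17, 17, 17, 17, 1, 6]
  After 'div': [17, 17, 17, 17, 0]
  After 'pop': [17, 17, 17, 17]
Program B final stack: [17, 17, 17, 17]
Same: no

Answer: no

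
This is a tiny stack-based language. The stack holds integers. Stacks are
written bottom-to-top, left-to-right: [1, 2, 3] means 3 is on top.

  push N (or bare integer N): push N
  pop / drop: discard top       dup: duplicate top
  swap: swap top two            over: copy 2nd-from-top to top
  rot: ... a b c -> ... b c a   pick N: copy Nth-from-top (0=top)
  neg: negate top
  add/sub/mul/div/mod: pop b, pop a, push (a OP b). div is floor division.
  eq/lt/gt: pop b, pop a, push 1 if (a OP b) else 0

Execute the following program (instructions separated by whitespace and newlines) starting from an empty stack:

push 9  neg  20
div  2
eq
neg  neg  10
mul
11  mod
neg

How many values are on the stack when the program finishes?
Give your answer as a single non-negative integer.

Answer: 1

Derivation:
After 'push 9': stack = [9] (depth 1)
After 'neg': stack = [-9] (depth 1)
After 'push 20': stack = [-9, 20] (depth 2)
After 'div': stack = [-1] (depth 1)
After 'push 2': stack = [-1, 2] (depth 2)
After 'eq': stack = [0] (depth 1)
After 'neg': stack = [0] (depth 1)
After 'neg': stack = [0] (depth 1)
After 'push 10': stack = [0, 10] (depth 2)
After 'mul': stack = [0] (depth 1)
After 'push 11': stack = [0, 11] (depth 2)
After 'mod': stack = [0] (depth 1)
After 'neg': stack = [0] (depth 1)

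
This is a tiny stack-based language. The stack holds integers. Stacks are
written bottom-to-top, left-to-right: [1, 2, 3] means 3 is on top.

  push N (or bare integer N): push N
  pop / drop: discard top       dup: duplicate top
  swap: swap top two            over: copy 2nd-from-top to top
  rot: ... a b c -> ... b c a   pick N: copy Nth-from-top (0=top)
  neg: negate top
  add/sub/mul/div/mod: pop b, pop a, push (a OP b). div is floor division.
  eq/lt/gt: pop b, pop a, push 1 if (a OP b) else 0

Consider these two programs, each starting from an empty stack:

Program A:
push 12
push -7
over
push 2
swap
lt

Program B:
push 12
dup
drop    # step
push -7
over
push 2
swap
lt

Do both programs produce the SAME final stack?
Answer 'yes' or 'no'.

Program A trace:
  After 'push 12': [12]
  After 'push -7': [12, -7]
  After 'over': [12, -7, 12]
  After 'push 2': [12, -7, 12, 2]
  After 'swap': [12, -7, 2, 12]
  After 'lt': [12, -7, 1]
Program A final stack: [12, -7, 1]

Program B trace:
  After 'push 12': [12]
  After 'dup': [12, 12]
  After 'drop': [12]
  After 'push -7': [12, -7]
  After 'over': [12, -7, 12]
  After 'push 2': [12, -7, 12, 2]
  After 'swap': [12, -7, 2, 12]
  After 'lt': [12, -7, 1]
Program B final stack: [12, -7, 1]
Same: yes

Answer: yes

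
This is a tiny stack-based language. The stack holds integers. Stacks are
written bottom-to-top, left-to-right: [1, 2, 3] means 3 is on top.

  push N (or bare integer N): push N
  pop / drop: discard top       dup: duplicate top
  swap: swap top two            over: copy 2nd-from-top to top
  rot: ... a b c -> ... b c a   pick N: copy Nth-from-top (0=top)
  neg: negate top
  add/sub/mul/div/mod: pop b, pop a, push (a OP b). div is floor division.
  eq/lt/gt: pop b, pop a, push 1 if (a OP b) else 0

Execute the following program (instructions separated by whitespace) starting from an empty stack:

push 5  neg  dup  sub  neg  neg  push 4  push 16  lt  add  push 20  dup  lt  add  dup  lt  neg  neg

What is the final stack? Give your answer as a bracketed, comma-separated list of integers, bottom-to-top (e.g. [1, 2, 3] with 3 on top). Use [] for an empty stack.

After 'push 5': [5]
After 'neg': [-5]
After 'dup': [-5, -5]
After 'sub': [0]
After 'neg': [0]
After 'neg': [0]
After 'push 4': [0, 4]
After 'push 16': [0, 4, 16]
After 'lt': [0, 1]
After 'add': [1]
After 'push 20': [1, 20]
After 'dup': [1, 20, 20]
After 'lt': [1, 0]
After 'add': [1]
After 'dup': [1, 1]
After 'lt': [0]
After 'neg': [0]
After 'neg': [0]

Answer: [0]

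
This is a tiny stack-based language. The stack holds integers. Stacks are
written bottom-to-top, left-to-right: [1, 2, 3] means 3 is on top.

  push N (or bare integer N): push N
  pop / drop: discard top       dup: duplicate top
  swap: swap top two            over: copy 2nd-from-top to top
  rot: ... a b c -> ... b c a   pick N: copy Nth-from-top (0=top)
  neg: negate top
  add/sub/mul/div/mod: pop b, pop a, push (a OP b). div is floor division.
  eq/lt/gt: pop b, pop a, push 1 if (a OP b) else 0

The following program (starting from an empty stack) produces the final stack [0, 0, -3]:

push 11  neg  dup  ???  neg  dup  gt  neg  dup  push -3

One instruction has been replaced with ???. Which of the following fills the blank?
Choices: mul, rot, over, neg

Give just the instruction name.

Stack before ???: [-11, -11]
Stack after ???:  [121]
Checking each choice:
  mul: MATCH
  rot: stack underflow (need 3, have 2)
  over: produces [-11, -11, 0, 0, -3]
  neg: produces [-11, 0, 0, -3]


Answer: mul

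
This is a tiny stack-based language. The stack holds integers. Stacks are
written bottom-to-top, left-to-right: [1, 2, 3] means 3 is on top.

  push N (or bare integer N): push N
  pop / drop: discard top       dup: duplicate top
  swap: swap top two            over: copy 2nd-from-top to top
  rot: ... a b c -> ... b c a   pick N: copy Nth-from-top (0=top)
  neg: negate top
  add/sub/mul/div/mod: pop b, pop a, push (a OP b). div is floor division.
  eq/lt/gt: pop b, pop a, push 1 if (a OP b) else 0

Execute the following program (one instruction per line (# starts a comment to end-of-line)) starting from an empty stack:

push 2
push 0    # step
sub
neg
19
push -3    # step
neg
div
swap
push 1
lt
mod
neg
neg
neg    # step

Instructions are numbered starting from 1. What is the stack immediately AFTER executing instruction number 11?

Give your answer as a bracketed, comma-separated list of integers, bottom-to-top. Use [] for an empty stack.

Step 1 ('push 2'): [2]
Step 2 ('push 0'): [2, 0]
Step 3 ('sub'): [2]
Step 4 ('neg'): [-2]
Step 5 ('19'): [-2, 19]
Step 6 ('push -3'): [-2, 19, -3]
Step 7 ('neg'): [-2, 19, 3]
Step 8 ('div'): [-2, 6]
Step 9 ('swap'): [6, -2]
Step 10 ('push 1'): [6, -2, 1]
Step 11 ('lt'): [6, 1]

Answer: [6, 1]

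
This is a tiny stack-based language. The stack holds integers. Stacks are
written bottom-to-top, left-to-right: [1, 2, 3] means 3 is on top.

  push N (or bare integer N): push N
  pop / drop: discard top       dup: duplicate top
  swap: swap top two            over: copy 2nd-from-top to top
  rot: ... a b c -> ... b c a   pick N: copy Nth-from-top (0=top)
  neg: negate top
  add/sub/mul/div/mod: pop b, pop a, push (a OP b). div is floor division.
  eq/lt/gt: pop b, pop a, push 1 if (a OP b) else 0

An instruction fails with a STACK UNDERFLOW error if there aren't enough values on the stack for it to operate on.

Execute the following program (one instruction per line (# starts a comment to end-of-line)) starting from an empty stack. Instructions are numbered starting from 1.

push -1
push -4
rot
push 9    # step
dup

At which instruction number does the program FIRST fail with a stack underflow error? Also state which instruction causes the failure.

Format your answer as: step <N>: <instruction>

Step 1 ('push -1'): stack = [-1], depth = 1
Step 2 ('push -4'): stack = [-1, -4], depth = 2
Step 3 ('rot'): needs 3 value(s) but depth is 2 — STACK UNDERFLOW

Answer: step 3: rot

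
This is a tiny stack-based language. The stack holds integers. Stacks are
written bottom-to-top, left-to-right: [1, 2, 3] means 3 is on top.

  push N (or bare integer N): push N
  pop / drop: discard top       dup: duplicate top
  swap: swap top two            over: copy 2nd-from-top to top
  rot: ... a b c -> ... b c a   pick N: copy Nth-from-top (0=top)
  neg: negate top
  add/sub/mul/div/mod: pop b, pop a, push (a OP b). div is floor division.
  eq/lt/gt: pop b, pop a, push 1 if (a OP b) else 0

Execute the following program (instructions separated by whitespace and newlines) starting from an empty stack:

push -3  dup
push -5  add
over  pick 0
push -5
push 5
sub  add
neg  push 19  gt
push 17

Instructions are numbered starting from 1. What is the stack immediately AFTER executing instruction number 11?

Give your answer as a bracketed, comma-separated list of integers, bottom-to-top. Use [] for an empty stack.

Step 1 ('push -3'): [-3]
Step 2 ('dup'): [-3, -3]
Step 3 ('push -5'): [-3, -3, -5]
Step 4 ('add'): [-3, -8]
Step 5 ('over'): [-3, -8, -3]
Step 6 ('pick 0'): [-3, -8, -3, -3]
Step 7 ('push -5'): [-3, -8, -3, -3, -5]
Step 8 ('push 5'): [-3, -8, -3, -3, -5, 5]
Step 9 ('sub'): [-3, -8, -3, -3, -10]
Step 10 ('add'): [-3, -8, -3, -13]
Step 11 ('neg'): [-3, -8, -3, 13]

Answer: [-3, -8, -3, 13]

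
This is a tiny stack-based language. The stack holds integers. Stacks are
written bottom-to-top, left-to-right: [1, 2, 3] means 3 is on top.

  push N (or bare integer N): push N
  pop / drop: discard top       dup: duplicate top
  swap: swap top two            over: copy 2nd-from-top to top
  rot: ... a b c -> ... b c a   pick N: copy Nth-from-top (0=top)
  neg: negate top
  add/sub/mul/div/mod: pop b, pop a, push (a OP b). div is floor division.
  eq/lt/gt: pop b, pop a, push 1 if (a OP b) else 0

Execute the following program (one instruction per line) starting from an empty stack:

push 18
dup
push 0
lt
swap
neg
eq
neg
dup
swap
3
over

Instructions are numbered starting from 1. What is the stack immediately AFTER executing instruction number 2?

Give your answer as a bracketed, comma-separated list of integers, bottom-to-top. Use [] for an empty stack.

Answer: [18, 18]

Derivation:
Step 1 ('push 18'): [18]
Step 2 ('dup'): [18, 18]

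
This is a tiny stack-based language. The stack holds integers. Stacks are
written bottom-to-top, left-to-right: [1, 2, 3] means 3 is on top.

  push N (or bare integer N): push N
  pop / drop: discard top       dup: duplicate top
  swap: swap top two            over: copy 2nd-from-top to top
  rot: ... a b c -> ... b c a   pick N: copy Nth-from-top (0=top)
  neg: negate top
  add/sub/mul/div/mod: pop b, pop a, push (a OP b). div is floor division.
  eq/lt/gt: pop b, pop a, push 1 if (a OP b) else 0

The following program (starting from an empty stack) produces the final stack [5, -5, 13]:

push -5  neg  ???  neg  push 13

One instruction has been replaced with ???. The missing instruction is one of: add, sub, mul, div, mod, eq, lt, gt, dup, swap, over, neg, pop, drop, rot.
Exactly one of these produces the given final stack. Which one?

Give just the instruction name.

Stack before ???: [5]
Stack after ???:  [5, 5]
The instruction that transforms [5] -> [5, 5] is: dup

Answer: dup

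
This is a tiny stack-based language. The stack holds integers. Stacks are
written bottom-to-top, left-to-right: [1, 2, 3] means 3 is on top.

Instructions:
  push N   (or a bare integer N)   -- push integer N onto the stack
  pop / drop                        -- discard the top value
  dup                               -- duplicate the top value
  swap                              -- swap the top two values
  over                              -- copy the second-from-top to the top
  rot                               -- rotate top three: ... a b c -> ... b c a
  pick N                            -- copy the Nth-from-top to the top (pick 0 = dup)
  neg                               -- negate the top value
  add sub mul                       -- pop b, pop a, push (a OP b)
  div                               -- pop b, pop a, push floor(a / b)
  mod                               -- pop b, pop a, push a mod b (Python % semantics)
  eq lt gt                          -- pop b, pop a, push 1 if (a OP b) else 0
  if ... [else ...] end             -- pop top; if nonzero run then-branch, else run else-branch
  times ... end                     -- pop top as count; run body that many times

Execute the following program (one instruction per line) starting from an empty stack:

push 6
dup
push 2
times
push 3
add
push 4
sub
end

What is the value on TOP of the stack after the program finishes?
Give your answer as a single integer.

Answer: 4

Derivation:
After 'push 6': [6]
After 'dup': [6, 6]
After 'push 2': [6, 6, 2]
After 'times': [6, 6]
After 'push 3': [6, 6, 3]
After 'add': [6, 9]
After 'push 4': [6, 9, 4]
After 'sub': [6, 5]
After 'push 3': [6, 5, 3]
After 'add': [6, 8]
After 'push 4': [6, 8, 4]
After 'sub': [6, 4]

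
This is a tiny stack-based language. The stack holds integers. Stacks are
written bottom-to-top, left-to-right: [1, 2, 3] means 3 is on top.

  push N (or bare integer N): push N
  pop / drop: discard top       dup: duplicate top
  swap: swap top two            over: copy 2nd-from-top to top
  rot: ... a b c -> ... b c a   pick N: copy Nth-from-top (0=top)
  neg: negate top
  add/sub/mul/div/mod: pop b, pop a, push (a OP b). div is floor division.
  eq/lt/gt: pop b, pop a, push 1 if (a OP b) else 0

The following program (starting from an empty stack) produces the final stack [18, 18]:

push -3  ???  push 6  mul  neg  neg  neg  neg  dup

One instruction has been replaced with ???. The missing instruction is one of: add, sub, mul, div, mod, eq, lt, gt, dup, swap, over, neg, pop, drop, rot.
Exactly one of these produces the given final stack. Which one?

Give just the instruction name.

Stack before ???: [-3]
Stack after ???:  [3]
The instruction that transforms [-3] -> [3] is: neg

Answer: neg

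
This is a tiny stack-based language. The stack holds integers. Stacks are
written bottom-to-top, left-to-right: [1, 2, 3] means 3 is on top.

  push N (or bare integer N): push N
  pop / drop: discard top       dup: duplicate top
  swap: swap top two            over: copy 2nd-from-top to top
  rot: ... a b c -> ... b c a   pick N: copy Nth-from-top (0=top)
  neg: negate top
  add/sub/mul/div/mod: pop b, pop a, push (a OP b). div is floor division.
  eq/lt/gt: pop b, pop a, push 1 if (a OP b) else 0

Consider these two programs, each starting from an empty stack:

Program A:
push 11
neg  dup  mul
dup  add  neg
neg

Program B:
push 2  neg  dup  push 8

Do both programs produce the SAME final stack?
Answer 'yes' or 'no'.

Answer: no

Derivation:
Program A trace:
  After 'push 11': [11]
  After 'neg': [-11]
  After 'dup': [-11, -11]
  After 'mul': [121]
  After 'dup': [121, 121]
  After 'add': [242]
  After 'neg': [-242]
  After 'neg': [242]
Program A final stack: [242]

Program B trace:
  After 'push 2': [2]
  After 'neg': [-2]
  After 'dup': [-2, -2]
  After 'push 8': [-2, -2, 8]
Program B final stack: [-2, -2, 8]
Same: no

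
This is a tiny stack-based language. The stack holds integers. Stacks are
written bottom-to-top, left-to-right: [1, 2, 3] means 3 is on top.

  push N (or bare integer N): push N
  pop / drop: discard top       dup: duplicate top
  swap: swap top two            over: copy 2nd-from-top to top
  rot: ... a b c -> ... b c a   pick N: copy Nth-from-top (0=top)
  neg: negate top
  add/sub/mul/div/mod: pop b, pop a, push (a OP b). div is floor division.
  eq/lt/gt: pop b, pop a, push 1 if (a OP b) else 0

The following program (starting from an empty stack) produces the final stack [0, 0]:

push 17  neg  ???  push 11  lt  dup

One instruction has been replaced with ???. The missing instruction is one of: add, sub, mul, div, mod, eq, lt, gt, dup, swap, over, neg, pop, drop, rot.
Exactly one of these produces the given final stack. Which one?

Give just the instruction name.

Stack before ???: [-17]
Stack after ???:  [17]
The instruction that transforms [-17] -> [17] is: neg

Answer: neg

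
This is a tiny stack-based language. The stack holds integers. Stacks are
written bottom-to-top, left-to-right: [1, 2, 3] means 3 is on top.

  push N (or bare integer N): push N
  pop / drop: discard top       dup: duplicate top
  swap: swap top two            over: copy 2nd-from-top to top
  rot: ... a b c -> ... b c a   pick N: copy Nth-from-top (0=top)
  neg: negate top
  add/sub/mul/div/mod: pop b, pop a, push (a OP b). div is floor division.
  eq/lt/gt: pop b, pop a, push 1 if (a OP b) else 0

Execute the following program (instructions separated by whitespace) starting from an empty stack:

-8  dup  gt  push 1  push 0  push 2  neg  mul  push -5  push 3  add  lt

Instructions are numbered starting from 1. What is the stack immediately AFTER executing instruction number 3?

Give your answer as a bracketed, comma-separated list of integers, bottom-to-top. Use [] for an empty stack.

Answer: [0]

Derivation:
Step 1 ('-8'): [-8]
Step 2 ('dup'): [-8, -8]
Step 3 ('gt'): [0]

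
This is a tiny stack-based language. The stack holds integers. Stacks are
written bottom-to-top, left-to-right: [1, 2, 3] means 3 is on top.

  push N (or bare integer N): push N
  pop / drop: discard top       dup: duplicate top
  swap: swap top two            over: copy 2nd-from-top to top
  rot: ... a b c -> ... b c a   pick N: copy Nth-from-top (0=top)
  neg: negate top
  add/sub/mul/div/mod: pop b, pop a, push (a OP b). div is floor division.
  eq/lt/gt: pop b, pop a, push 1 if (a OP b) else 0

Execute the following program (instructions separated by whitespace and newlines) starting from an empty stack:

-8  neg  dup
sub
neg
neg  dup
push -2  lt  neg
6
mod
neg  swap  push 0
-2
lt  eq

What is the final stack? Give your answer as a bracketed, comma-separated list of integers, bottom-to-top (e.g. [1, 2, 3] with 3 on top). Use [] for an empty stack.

Answer: [0, 1]

Derivation:
After 'push -8': [-8]
After 'neg': [8]
After 'dup': [8, 8]
After 'sub': [0]
After 'neg': [0]
After 'neg': [0]
After 'dup': [0, 0]
After 'push -2': [0, 0, -2]
After 'lt': [0, 0]
After 'neg': [0, 0]
After 'push 6': [0, 0, 6]
After 'mod': [0, 0]
After 'neg': [0, 0]
After 'swap': [0, 0]
After 'push 0': [0, 0, 0]
After 'push -2': [0, 0, 0, -2]
After 'lt': [0, 0, 0]
After 'eq': [0, 1]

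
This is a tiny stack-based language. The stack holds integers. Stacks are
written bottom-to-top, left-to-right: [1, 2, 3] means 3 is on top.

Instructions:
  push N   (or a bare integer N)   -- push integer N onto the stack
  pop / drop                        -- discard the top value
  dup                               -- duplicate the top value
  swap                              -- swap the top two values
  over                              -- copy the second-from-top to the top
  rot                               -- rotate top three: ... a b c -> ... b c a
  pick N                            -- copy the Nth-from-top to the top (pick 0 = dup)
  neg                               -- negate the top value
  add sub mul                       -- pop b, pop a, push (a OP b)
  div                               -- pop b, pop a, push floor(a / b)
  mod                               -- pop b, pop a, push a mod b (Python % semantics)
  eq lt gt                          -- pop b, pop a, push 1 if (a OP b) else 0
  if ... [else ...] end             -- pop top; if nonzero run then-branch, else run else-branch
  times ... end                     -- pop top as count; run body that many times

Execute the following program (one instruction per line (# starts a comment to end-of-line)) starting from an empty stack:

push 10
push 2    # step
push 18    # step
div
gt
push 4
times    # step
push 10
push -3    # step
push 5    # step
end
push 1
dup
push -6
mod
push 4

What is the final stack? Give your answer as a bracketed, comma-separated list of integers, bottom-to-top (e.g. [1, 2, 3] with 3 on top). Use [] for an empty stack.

After 'push 10': [10]
After 'push 2': [10, 2]
After 'push 18': [10, 2, 18]
After 'div': [10, 0]
After 'gt': [1]
After 'push 4': [1, 4]
After 'times': [1]
After 'push 10': [1, 10]
After 'push -3': [1, 10, -3]
After 'push 5': [1, 10, -3, 5]
After 'push 10': [1, 10, -3, 5, 10]
After 'push -3': [1, 10, -3, 5, 10, -3]
After 'push 5': [1, 10, -3, 5, 10, -3, 5]
After 'push 10': [1, 10, -3, 5, 10, -3, 5, 10]
After 'push -3': [1, 10, -3, 5, 10, -3, 5, 10, -3]
After 'push 5': [1, 10, -3, 5, 10, -3, 5, 10, -3, 5]
After 'push 10': [1, 10, -3, 5, 10, -3, 5, 10, -3, 5, 10]
After 'push -3': [1, 10, -3, 5, 10, -3, 5, 10, -3, 5, 10, -3]
After 'push 5': [1, 10, -3, 5, 10, -3, 5, 10, -3, 5, 10, -3, 5]
After 'push 1': [1, 10, -3, 5, 10, -3, 5, 10, -3, 5, 10, -3, 5, 1]
After 'dup': [1, 10, -3, 5, 10, -3, 5, 10, -3, 5, 10, -3, 5, 1, 1]
After 'push -6': [1, 10, -3, 5, 10, -3, 5, 10, -3, 5, 10, -3, 5, 1, 1, -6]
After 'mod': [1, 10, -3, 5, 10, -3, 5, 10, -3, 5, 10, -3, 5, 1, -5]
After 'push 4': [1, 10, -3, 5, 10, -3, 5, 10, -3, 5, 10, -3, 5, 1, -5, 4]

Answer: [1, 10, -3, 5, 10, -3, 5, 10, -3, 5, 10, -3, 5, 1, -5, 4]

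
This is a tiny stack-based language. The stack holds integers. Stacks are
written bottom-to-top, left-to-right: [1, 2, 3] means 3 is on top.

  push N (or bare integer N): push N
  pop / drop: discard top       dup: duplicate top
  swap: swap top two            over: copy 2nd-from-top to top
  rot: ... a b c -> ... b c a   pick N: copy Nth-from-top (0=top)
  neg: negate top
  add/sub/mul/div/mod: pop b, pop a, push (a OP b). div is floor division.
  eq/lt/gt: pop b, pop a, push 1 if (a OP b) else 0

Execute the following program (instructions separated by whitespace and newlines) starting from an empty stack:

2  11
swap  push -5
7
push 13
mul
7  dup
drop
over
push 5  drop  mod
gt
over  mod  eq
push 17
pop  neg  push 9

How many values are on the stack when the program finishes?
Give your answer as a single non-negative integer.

Answer: 4

Derivation:
After 'push 2': stack = [2] (depth 1)
After 'push 11': stack = [2, 11] (depth 2)
After 'swap': stack = [11, 2] (depth 2)
After 'push -5': stack = [11, 2, -5] (depth 3)
After 'push 7': stack = [11, 2, -5, 7] (depth 4)
After 'push 13': stack = [11, 2, -5, 7, 13] (depth 5)
After 'mul': stack = [11, 2, -5, 91] (depth 4)
After 'push 7': stack = [11, 2, -5, 91, 7] (depth 5)
After 'dup': stack = [11, 2, -5, 91, 7, 7] (depth 6)
After 'drop': stack = [11, 2, -5, 91, 7] (depth 5)
  ...
After 'drop': stack = [11, 2, -5, 91, 7, 91] (depth 6)
After 'mod': stack = [11, 2, -5, 91, 7] (depth 5)
After 'gt': stack = [11, 2, -5, 1] (depth 4)
After 'over': stack = [11, 2, -5, 1, -5] (depth 5)
After 'mod': stack = [11, 2, -5, -4] (depth 4)
After 'eq': stack = [11, 2, 0] (depth 3)
After 'push 17': stack = [11, 2, 0, 17] (depth 4)
After 'pop': stack = [11, 2, 0] (depth 3)
After 'neg': stack = [11, 2, 0] (depth 3)
After 'push 9': stack = [11, 2, 0, 9] (depth 4)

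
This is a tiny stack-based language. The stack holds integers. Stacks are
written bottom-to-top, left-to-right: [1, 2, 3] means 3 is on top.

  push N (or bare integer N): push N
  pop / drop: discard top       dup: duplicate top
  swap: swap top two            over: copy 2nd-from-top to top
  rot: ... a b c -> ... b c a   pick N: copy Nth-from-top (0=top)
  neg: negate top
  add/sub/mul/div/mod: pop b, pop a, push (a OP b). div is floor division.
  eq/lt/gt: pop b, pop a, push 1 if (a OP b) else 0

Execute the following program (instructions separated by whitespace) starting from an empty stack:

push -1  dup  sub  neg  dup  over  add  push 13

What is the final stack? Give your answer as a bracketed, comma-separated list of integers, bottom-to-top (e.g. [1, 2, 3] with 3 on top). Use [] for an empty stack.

After 'push -1': [-1]
After 'dup': [-1, -1]
After 'sub': [0]
After 'neg': [0]
After 'dup': [0, 0]
After 'over': [0, 0, 0]
After 'add': [0, 0]
After 'push 13': [0, 0, 13]

Answer: [0, 0, 13]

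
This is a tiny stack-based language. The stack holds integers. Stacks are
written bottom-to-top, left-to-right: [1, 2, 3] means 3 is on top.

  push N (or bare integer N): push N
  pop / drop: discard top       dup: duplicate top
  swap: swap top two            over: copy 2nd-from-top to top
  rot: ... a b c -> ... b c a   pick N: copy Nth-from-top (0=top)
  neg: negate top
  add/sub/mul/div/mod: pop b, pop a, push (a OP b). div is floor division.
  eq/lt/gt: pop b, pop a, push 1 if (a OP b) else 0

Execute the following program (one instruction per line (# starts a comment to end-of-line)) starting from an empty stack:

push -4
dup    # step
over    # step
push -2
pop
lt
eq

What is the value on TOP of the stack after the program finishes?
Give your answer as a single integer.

Answer: 0

Derivation:
After 'push -4': [-4]
After 'dup': [-4, -4]
After 'over': [-4, -4, -4]
After 'push -2': [-4, -4, -4, -2]
After 'pop': [-4, -4, -4]
After 'lt': [-4, 0]
After 'eq': [0]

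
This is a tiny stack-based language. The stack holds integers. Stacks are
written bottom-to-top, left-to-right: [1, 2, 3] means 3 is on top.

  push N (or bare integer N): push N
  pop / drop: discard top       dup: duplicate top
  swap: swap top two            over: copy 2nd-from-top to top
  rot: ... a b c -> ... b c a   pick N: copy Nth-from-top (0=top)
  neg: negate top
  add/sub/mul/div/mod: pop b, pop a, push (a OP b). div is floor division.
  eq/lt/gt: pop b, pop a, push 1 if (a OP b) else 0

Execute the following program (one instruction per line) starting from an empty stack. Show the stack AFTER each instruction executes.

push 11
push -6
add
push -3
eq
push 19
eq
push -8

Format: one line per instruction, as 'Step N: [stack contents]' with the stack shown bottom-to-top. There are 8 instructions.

Step 1: [11]
Step 2: [11, -6]
Step 3: [5]
Step 4: [5, -3]
Step 5: [0]
Step 6: [0, 19]
Step 7: [0]
Step 8: [0, -8]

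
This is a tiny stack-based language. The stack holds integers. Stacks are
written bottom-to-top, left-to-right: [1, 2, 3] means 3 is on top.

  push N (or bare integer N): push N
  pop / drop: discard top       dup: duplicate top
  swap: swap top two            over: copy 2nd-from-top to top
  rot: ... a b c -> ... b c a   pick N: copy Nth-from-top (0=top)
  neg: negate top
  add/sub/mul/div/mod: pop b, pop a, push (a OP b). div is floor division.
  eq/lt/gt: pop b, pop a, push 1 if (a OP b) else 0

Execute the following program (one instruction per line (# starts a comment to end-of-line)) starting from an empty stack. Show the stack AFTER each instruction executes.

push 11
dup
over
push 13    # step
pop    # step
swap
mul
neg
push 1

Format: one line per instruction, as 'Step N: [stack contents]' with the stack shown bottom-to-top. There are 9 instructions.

Step 1: [11]
Step 2: [11, 11]
Step 3: [11, 11, 11]
Step 4: [11, 11, 11, 13]
Step 5: [11, 11, 11]
Step 6: [11, 11, 11]
Step 7: [11, 121]
Step 8: [11, -121]
Step 9: [11, -121, 1]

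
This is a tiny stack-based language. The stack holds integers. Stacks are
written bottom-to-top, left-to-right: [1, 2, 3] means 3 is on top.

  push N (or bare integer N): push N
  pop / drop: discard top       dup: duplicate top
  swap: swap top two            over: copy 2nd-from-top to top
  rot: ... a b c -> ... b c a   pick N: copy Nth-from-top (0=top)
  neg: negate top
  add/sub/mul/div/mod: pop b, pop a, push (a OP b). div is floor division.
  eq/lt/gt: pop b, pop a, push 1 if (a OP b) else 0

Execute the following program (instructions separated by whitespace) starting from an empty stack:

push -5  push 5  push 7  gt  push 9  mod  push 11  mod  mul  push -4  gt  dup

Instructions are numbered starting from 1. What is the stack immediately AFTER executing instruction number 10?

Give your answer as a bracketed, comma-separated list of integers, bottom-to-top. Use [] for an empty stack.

Answer: [0, -4]

Derivation:
Step 1 ('push -5'): [-5]
Step 2 ('push 5'): [-5, 5]
Step 3 ('push 7'): [-5, 5, 7]
Step 4 ('gt'): [-5, 0]
Step 5 ('push 9'): [-5, 0, 9]
Step 6 ('mod'): [-5, 0]
Step 7 ('push 11'): [-5, 0, 11]
Step 8 ('mod'): [-5, 0]
Step 9 ('mul'): [0]
Step 10 ('push -4'): [0, -4]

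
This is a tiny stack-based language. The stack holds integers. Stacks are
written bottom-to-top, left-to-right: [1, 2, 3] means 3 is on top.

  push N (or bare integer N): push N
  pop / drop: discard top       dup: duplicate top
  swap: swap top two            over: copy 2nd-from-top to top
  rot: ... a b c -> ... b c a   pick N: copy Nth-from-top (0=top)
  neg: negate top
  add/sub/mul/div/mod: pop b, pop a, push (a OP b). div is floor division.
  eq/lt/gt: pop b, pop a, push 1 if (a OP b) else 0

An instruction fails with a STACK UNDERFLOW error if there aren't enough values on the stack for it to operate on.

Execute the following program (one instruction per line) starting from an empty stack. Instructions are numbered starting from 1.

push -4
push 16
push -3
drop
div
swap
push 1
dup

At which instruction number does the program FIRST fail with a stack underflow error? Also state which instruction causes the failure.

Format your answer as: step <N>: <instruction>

Answer: step 6: swap

Derivation:
Step 1 ('push -4'): stack = [-4], depth = 1
Step 2 ('push 16'): stack = [-4, 16], depth = 2
Step 3 ('push -3'): stack = [-4, 16, -3], depth = 3
Step 4 ('drop'): stack = [-4, 16], depth = 2
Step 5 ('div'): stack = [-1], depth = 1
Step 6 ('swap'): needs 2 value(s) but depth is 1 — STACK UNDERFLOW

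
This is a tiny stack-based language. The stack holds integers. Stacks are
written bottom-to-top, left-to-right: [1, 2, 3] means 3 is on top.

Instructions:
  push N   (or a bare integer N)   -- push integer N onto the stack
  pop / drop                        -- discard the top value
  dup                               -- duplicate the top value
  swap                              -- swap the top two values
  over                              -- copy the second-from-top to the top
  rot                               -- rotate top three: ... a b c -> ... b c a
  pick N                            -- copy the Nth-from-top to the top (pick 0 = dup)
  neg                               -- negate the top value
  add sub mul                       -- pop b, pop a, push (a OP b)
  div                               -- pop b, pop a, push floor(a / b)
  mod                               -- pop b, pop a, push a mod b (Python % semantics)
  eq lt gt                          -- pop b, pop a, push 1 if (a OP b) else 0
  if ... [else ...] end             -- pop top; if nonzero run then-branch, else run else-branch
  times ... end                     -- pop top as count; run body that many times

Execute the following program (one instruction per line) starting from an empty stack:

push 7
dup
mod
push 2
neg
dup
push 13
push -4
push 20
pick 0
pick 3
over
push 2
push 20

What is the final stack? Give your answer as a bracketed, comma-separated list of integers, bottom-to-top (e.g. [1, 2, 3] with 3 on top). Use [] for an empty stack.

Answer: [0, -2, -2, 13, -4, 20, 20, 13, 20, 2, 20]

Derivation:
After 'push 7': [7]
After 'dup': [7, 7]
After 'mod': [0]
After 'push 2': [0, 2]
After 'neg': [0, -2]
After 'dup': [0, -2, -2]
After 'push 13': [0, -2, -2, 13]
After 'push -4': [0, -2, -2, 13, -4]
After 'push 20': [0, -2, -2, 13, -4, 20]
After 'pick 0': [0, -2, -2, 13, -4, 20, 20]
After 'pick 3': [0, -2, -2, 13, -4, 20, 20, 13]
After 'over': [0, -2, -2, 13, -4, 20, 20, 13, 20]
After 'push 2': [0, -2, -2, 13, -4, 20, 20, 13, 20, 2]
After 'push 20': [0, -2, -2, 13, -4, 20, 20, 13, 20, 2, 20]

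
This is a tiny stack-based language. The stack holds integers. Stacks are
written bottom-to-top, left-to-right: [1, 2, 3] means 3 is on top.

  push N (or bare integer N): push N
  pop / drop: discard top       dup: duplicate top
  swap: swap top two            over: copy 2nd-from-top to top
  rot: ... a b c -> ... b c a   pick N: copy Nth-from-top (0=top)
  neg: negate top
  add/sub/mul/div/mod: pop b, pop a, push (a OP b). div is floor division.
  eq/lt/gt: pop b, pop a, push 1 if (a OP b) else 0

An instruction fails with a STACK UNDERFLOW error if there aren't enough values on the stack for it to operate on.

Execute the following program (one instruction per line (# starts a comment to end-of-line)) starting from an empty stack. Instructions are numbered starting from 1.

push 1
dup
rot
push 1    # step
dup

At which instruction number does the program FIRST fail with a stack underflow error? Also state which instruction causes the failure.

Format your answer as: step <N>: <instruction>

Step 1 ('push 1'): stack = [1], depth = 1
Step 2 ('dup'): stack = [1, 1], depth = 2
Step 3 ('rot'): needs 3 value(s) but depth is 2 — STACK UNDERFLOW

Answer: step 3: rot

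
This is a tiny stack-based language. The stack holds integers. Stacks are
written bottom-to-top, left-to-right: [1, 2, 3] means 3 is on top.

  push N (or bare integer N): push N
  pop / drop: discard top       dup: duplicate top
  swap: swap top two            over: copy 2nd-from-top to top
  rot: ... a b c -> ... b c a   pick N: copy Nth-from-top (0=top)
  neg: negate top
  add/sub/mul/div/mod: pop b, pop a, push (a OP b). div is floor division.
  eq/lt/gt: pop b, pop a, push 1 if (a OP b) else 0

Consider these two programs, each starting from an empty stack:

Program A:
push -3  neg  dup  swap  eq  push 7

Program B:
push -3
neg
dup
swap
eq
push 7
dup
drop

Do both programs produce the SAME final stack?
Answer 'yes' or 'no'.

Answer: yes

Derivation:
Program A trace:
  After 'push -3': [-3]
  After 'neg': [3]
  After 'dup': [3, 3]
  After 'swap': [3, 3]
  After 'eq': [1]
  After 'push 7': [1, 7]
Program A final stack: [1, 7]

Program B trace:
  After 'push -3': [-3]
  After 'neg': [3]
  After 'dup': [3, 3]
  After 'swap': [3, 3]
  After 'eq': [1]
  After 'push 7': [1, 7]
  After 'dup': [1, 7, 7]
  After 'drop': [1, 7]
Program B final stack: [1, 7]
Same: yes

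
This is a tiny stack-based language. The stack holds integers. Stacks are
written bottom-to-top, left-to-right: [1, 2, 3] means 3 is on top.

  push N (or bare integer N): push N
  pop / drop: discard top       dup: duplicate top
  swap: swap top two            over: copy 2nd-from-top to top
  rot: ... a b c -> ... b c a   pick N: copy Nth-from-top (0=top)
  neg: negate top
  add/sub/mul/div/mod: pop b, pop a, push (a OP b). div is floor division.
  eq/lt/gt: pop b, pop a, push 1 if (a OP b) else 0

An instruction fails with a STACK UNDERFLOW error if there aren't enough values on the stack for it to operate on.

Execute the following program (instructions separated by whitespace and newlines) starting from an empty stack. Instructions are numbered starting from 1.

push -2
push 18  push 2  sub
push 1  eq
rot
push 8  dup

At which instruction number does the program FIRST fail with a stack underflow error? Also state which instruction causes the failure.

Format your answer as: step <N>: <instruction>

Step 1 ('push -2'): stack = [-2], depth = 1
Step 2 ('push 18'): stack = [-2, 18], depth = 2
Step 3 ('push 2'): stack = [-2, 18, 2], depth = 3
Step 4 ('sub'): stack = [-2, 16], depth = 2
Step 5 ('push 1'): stack = [-2, 16, 1], depth = 3
Step 6 ('eq'): stack = [-2, 0], depth = 2
Step 7 ('rot'): needs 3 value(s) but depth is 2 — STACK UNDERFLOW

Answer: step 7: rot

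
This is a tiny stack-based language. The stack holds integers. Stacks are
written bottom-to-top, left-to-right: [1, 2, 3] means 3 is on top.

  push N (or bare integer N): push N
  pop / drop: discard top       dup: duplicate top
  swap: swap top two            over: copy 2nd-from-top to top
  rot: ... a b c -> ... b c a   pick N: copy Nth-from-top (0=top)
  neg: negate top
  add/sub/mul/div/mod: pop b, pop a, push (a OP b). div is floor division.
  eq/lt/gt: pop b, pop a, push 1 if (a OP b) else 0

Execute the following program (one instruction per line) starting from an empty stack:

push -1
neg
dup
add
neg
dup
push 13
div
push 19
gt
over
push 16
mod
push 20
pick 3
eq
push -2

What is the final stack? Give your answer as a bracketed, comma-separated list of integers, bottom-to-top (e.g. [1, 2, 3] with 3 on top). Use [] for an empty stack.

Answer: [-2, 0, 14, 0, -2]

Derivation:
After 'push -1': [-1]
After 'neg': [1]
After 'dup': [1, 1]
After 'add': [2]
After 'neg': [-2]
After 'dup': [-2, -2]
After 'push 13': [-2, -2, 13]
After 'div': [-2, -1]
After 'push 19': [-2, -1, 19]
After 'gt': [-2, 0]
After 'over': [-2, 0, -2]
After 'push 16': [-2, 0, -2, 16]
After 'mod': [-2, 0, 14]
After 'push 20': [-2, 0, 14, 20]
After 'pick 3': [-2, 0, 14, 20, -2]
After 'eq': [-2, 0, 14, 0]
After 'push -2': [-2, 0, 14, 0, -2]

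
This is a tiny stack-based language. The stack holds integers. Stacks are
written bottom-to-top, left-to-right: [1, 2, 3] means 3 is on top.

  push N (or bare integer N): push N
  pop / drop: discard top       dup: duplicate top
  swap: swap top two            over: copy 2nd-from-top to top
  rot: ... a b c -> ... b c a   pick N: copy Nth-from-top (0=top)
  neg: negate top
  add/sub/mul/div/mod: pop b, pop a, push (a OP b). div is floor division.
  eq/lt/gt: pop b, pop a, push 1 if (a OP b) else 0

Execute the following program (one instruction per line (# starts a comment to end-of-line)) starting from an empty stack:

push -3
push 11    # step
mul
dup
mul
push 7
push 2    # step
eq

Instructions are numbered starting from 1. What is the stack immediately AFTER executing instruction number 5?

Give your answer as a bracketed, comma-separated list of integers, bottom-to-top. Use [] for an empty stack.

Step 1 ('push -3'): [-3]
Step 2 ('push 11'): [-3, 11]
Step 3 ('mul'): [-33]
Step 4 ('dup'): [-33, -33]
Step 5 ('mul'): [1089]

Answer: [1089]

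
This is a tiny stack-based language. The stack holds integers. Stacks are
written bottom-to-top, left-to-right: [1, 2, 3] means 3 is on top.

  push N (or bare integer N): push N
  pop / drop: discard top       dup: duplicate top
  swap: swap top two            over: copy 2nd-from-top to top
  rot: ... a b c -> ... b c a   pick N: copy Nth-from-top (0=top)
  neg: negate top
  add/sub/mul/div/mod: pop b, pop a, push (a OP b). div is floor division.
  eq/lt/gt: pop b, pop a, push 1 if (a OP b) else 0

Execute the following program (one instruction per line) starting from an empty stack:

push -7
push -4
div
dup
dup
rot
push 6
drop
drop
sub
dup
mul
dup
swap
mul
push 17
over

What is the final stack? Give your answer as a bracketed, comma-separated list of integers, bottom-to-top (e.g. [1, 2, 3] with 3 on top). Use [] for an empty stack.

After 'push -7': [-7]
After 'push -4': [-7, -4]
After 'div': [1]
After 'dup': [1, 1]
After 'dup': [1, 1, 1]
After 'rot': [1, 1, 1]
After 'push 6': [1, 1, 1, 6]
After 'drop': [1, 1, 1]
After 'drop': [1, 1]
After 'sub': [0]
After 'dup': [0, 0]
After 'mul': [0]
After 'dup': [0, 0]
After 'swap': [0, 0]
After 'mul': [0]
After 'push 17': [0, 17]
After 'over': [0, 17, 0]

Answer: [0, 17, 0]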